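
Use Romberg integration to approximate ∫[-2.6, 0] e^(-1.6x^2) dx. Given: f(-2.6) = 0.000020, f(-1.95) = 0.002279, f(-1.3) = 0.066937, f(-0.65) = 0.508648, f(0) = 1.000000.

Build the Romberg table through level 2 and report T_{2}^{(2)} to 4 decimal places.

T_{0}^{(0)} (trapezoid, 1 panel, h=2.6000): 1.300026
T_{1}^{(0)} (trapezoid, 2 panels, h=1.3000): 0.737031
T_{2}^{(0)} (trapezoid, 4 panels, h=0.6500): 0.700618
T_{1}^{(1)} = 0.737031 + (0.737031 − 1.300026)/3 = 0.549366
T_{2}^{(1)} = 0.700618 + (0.700618 − 0.737031)/3 = 0.688480
T_{2}^{(2)} = 0.688480 + (0.688480 − 0.549366)/15 = 0.697754

0.6978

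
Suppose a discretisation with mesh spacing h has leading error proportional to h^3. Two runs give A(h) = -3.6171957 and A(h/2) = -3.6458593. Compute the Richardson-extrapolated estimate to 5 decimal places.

-3.64995

The leading error scales as h^3; refining by a factor of 2 reduces it by 2^3 = 8.
Extrapolated value = (8·A(h/2) − A(h)) / (8 − 1)
= (8·(-3.6458593) − (-3.6171957)) / 7
= -25.5496787 / 7 = -3.6499541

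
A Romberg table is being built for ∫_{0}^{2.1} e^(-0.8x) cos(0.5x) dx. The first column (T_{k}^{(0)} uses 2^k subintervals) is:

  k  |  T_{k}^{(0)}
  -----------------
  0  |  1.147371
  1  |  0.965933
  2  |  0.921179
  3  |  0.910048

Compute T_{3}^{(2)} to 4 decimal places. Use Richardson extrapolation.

Richardson extrapolation on the trapezoidal column (denominator 4−1=3):
T_{2}^{(1)} = 0.921179 + (0.921179 − 0.965933)/3 = 0.906261
T_{3}^{(1)} = 0.910048 + (0.910048 − 0.921179)/3 = 0.906338
T_{3}^{(2)} = 0.906338 + (0.906338 − 0.906261)/15 = 0.906343

0.9063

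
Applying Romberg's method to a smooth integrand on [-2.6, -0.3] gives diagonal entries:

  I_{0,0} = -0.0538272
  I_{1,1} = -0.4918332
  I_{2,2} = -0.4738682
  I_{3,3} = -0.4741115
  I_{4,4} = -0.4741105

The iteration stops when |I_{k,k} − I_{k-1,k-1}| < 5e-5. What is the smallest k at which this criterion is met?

k = 4

|I_{1,1} − I_{0,0}| = 0.4380060 ≥ 5e-5
|I_{2,2} − I_{1,1}| = 0.0179650 ≥ 5e-5
|I_{3,3} − I_{2,2}| = 0.0002433 ≥ 5e-5
|I_{4,4} − I_{3,3}| = 0.0000010 < 5e-5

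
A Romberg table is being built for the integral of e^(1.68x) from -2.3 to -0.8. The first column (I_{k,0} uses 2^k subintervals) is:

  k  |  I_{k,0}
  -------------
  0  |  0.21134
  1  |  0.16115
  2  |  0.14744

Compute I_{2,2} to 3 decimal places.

0.143

I_{1,1} = 0.16115 + (0.16115 − 0.21134)/3 = 0.14442
I_{2,1} = (4·0.14744 − 0.16115) / 3 = 0.14287
I_{2,2} = (16·0.14287 − 0.14442) / 15 = 0.14277
(Column j=1 coincides with Simpson's rule on the same nodes.)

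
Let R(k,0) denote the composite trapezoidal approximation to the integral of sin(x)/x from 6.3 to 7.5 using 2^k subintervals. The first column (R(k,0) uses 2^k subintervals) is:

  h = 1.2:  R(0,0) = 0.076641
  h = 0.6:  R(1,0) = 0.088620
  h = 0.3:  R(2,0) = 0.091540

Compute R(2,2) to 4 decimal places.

Richardson extrapolation on the trapezoidal column (denominator 4−1=3):
R(1,1) = 0.088620 + (0.088620 − 0.076641)/3 = 0.092613
R(2,1) = 0.091540 + (0.091540 − 0.088620)/3 = 0.092513
R(2,2) = 0.092513 + (0.092513 − 0.092613)/15 = 0.092506

0.0925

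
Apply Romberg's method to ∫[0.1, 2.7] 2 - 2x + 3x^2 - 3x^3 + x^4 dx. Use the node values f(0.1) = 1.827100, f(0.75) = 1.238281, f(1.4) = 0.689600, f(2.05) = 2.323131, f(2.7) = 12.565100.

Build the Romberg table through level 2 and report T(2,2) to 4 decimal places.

6.4418

T(0,0) (trapezoid, 1 panel, h=2.6000): 18.709860
T(1,0) (trapezoid, 2 panels, h=1.3000): 10.251410
T(2,0) (trapezoid, 4 panels, h=0.6500): 7.440623
T(1,1) = 10.251410 + (10.251410 − 18.709860)/3 = 7.431927
T(2,1) = 7.440623 + (7.440623 − 10.251410)/3 = 6.503694
T(2,2) = 6.503694 + (6.503694 − 7.431927)/15 = 6.441812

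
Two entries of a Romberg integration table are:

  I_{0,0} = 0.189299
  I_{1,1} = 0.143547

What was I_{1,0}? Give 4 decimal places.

0.1550

From I_{1,1} = (4·I_{1,0} − I_{0,0})/3, solve for I_{1,0}:
4·I_{1,0} = 3·0.143547 + 0.189299 = 0.619940
I_{1,0} = 0.154985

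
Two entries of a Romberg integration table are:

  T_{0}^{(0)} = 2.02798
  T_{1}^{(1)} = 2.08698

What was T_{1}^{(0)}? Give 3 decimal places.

From T_{1}^{(1)} = (4·T_{1}^{(0)} − T_{0}^{(0)})/3, solve for T_{1}^{(0)}:
4·T_{1}^{(0)} = 3·2.08698 + 2.02798 = 8.28892
T_{1}^{(0)} = 2.07223

2.072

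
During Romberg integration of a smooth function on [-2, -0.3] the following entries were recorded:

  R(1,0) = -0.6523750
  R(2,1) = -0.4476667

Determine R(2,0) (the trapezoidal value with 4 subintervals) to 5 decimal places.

From R(2,1) = (4·R(2,0) − R(1,0))/3, solve for R(2,0):
4·R(2,0) = 3·(-0.4476667) + (-0.6523750) = -1.9953751
R(2,0) = -0.4988438

-0.49884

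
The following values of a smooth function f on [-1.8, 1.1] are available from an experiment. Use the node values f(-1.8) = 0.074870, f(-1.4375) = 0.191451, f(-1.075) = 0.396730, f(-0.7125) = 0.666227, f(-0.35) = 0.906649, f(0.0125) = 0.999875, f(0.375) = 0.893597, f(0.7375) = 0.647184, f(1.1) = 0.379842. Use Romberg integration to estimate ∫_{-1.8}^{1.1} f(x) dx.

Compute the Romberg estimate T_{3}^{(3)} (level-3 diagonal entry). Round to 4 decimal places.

1.7968

T_{0}^{(0)} (trapezoid, 1 panel, h=2.9000): 0.659332
T_{1}^{(0)} (trapezoid, 2 panels, h=1.4500): 1.644307
T_{2}^{(0)} (trapezoid, 4 panels, h=0.7250): 1.757641
T_{3}^{(0)} (trapezoid, 8 panels, h=0.3625): 1.786788
T_{1}^{(1)} = 1.644307 + (1.644307 − 0.659332)/3 = 1.972632
T_{2}^{(1)} = 1.757641 + (1.757641 − 1.644307)/3 = 1.795419
T_{3}^{(1)} = 1.786788 + (1.786788 − 1.757641)/3 = 1.796504
T_{2}^{(2)} = 1.795419 + (1.795419 − 1.972632)/15 = 1.783605
T_{3}^{(2)} = 1.796504 + (1.796504 − 1.795419)/15 = 1.796576
T_{3}^{(3)} = 1.796576 + (1.796576 − 1.783605)/63 = 1.796782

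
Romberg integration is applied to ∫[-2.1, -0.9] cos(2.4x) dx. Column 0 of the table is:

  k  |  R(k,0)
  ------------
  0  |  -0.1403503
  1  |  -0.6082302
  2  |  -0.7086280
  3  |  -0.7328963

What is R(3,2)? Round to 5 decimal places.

-0.74091

Richardson extrapolation on the trapezoidal column (denominator 4−1=3):
R(2,1) = (4·(-0.7086280) − (-0.6082302)) / 3 = -0.7420939
R(3,1) = -0.7328963 + (-0.7328963 − (-0.7086280))/3 = -0.7409857
R(3,2) = (16·(-0.7409857) − (-0.7420939)) / 15 = -0.7409118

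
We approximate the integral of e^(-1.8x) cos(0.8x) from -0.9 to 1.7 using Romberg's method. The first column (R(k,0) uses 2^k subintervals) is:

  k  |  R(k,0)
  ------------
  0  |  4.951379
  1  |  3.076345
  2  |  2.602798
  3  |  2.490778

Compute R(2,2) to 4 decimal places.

2.4445

Richardson extrapolation on the trapezoidal column (denominator 4−1=3):
R(1,1) = (4·3.076345 − 4.951379) / 3 = 2.451334
R(2,1) = 2.602798 + (2.602798 − 3.076345)/3 = 2.444949
R(2,2) = 2.444949 + (2.444949 − 2.451334)/15 = 2.444523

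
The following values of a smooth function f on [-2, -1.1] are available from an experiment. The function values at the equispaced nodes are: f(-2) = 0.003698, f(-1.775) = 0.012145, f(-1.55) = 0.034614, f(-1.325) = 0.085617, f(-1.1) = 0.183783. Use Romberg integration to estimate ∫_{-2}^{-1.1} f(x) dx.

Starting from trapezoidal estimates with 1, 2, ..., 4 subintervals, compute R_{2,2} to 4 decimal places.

R_{0,0} (trapezoid, 1 panel, h=0.9000): 0.084366
R_{1,0} (trapezoid, 2 panels, h=0.4500): 0.057760
R_{2,0} (trapezoid, 4 panels, h=0.2250): 0.050876
R_{1,1} = 0.057760 + (0.057760 − 0.084366)/3 = 0.048891
R_{2,1} = 0.050876 + (0.050876 − 0.057760)/3 = 0.048581
R_{2,2} = 0.048581 + (0.048581 − 0.048891)/15 = 0.048560

0.0486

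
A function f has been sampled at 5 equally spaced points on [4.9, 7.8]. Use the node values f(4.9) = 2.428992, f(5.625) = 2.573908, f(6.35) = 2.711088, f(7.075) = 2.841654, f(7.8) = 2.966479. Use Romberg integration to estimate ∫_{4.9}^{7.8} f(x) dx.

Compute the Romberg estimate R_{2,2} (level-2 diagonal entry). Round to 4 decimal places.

R_{0,0} (trapezoid, 1 panel, h=2.9000): 7.823433
R_{1,0} (trapezoid, 2 panels, h=1.4500): 7.842794
R_{2,0} (trapezoid, 4 panels, h=0.7250): 7.847679
R_{1,1} = 7.842794 + (7.842794 − 7.823433)/3 = 7.849248
R_{2,1} = 7.847679 + (7.847679 − 7.842794)/3 = 7.849307
R_{2,2} = 7.849307 + (7.849307 − 7.849248)/15 = 7.849311

7.8493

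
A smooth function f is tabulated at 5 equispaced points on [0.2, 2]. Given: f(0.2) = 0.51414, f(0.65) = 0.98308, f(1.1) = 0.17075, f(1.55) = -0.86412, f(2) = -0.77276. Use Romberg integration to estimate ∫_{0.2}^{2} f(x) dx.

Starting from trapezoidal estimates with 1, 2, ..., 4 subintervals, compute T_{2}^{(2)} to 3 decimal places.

T_{0}^{(0)} (trapezoid, 1 panel, h=1.8000): -0.23276
T_{1}^{(0)} (trapezoid, 2 panels, h=0.9000): 0.03730
T_{2}^{(0)} (trapezoid, 4 panels, h=0.4500): 0.07218
T_{1}^{(1)} = 0.03730 + (0.03730 − (-0.23276))/3 = 0.12732
T_{2}^{(1)} = 0.07218 + (0.07218 − 0.03730)/3 = 0.08381
T_{2}^{(2)} = 0.08381 + (0.08381 − 0.12732)/15 = 0.08091

0.081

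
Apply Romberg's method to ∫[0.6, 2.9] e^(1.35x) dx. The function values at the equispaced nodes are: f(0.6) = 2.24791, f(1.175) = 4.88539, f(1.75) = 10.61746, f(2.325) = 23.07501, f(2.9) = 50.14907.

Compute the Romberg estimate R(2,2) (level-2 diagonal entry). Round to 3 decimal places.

R(0,0) (trapezoid, 1 panel, h=2.3000): 60.25653
R(1,0) (trapezoid, 2 panels, h=1.1500): 42.33834
R(2,0) (trapezoid, 4 panels, h=0.5750): 37.24640
R(1,1) = 42.33834 + (42.33834 − 60.25653)/3 = 36.36561
R(2,1) = 37.24640 + (37.24640 − 42.33834)/3 = 35.54909
R(2,2) = 35.54909 + (35.54909 − 36.36561)/15 = 35.49466

35.495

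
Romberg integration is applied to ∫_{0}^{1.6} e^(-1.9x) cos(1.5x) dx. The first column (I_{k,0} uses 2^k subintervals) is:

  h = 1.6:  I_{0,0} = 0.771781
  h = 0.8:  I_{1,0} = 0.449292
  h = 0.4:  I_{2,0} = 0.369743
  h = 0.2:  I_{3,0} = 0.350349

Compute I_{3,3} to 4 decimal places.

Richardson extrapolation on the trapezoidal column (denominator 4−1=3):
I_{1,1} = 0.449292 + (0.449292 − 0.771781)/3 = 0.341796
I_{2,1} = 0.369743 + (0.369743 − 0.449292)/3 = 0.343227
I_{3,1} = 0.350349 + (0.350349 − 0.369743)/3 = 0.343884
I_{2,2} = (16·0.343227 − 0.341796) / 15 = 0.343322
I_{3,2} = (16·0.343884 − 0.343227) / 15 = 0.343928
I_{3,3} = (64·0.343928 − 0.343322) / 63 = 0.343938
(Column j=1 coincides with Simpson's rule on the same nodes.)

0.3439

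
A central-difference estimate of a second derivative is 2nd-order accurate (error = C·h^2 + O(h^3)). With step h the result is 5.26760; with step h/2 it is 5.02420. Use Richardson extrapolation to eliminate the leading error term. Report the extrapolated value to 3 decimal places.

The leading error scales as h^2; refining by a factor of 2 reduces it by 2^2 = 4.
Extrapolated value = (4·A(h/2) − A(h)) / (4 − 1)
= (4·5.02420 − 5.26760) / 3
= 14.82920 / 3 = 4.94307

4.943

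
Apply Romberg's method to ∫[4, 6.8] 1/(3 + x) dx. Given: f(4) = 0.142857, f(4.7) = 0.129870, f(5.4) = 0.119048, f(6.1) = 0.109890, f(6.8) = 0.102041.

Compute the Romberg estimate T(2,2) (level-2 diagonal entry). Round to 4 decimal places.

0.3365

T(0,0) (trapezoid, 1 panel, h=2.8000): 0.342857
T(1,0) (trapezoid, 2 panels, h=1.4000): 0.338096
T(2,0) (trapezoid, 4 panels, h=0.7000): 0.336880
T(1,1) = 0.338096 + (0.338096 − 0.342857)/3 = 0.336509
T(2,1) = 0.336880 + (0.336880 − 0.338096)/3 = 0.336475
T(2,2) = 0.336475 + (0.336475 − 0.336509)/15 = 0.336473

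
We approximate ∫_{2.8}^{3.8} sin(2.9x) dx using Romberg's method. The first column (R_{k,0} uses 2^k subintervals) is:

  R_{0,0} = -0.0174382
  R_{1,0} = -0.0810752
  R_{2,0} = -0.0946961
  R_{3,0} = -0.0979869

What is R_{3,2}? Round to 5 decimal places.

Richardson extrapolation on the trapezoidal column (denominator 4−1=3):
R_{2,1} = (4·(-0.0946961) − (-0.0810752)) / 3 = -0.0992364
R_{3,1} = -0.0979869 + (-0.0979869 − (-0.0946961))/3 = -0.0990838
R_{3,2} = -0.0990838 + (-0.0990838 − (-0.0992364))/15 = -0.0990736

-0.09907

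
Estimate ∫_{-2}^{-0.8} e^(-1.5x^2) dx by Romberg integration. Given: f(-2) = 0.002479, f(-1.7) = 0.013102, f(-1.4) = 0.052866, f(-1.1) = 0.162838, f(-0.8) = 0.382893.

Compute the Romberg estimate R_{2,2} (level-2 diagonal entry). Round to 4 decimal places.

0.1195

R_{0,0} (trapezoid, 1 panel, h=1.2000): 0.231223
R_{1,0} (trapezoid, 2 panels, h=0.6000): 0.147331
R_{2,0} (trapezoid, 4 panels, h=0.3000): 0.126448
R_{1,1} = 0.147331 + (0.147331 − 0.231223)/3 = 0.119367
R_{2,1} = 0.126448 + (0.126448 − 0.147331)/3 = 0.119487
R_{2,2} = 0.119487 + (0.119487 − 0.119367)/15 = 0.119495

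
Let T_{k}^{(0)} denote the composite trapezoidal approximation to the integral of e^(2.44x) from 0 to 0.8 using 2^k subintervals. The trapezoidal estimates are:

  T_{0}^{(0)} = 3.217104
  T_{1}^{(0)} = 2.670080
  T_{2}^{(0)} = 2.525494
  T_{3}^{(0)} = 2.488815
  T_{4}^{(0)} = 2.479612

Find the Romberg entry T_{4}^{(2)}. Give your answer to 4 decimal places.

2.4765

T_{3}^{(1)} = (4·2.488815 − 2.525494) / 3 = 2.476589
T_{4}^{(1)} = 2.479612 + (2.479612 − 2.488815)/3 = 2.476544
T_{4}^{(2)} = (16·2.476544 − 2.476589) / 15 = 2.476541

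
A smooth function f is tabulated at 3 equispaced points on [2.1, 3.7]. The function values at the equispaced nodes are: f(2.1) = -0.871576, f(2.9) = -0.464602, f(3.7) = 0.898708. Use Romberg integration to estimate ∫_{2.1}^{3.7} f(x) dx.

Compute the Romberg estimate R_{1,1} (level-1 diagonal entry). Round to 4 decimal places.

-0.4883

R_{0,0} (trapezoid, 1 panel, h=1.6000): 0.021706
R_{1,0} (trapezoid, 2 panels, h=0.8000): -0.360829
R_{1,1} = -0.360829 + (-0.360829 − 0.021706)/3 = -0.488341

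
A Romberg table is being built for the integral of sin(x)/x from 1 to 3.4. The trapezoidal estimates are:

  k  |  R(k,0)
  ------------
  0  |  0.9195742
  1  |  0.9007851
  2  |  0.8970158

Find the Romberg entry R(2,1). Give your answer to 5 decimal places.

Richardson extrapolation on the trapezoidal column (denominator 4−1=3):
R(2,1) = (4·0.8970158 − 0.9007851) / 3 = 0.8957594

0.89576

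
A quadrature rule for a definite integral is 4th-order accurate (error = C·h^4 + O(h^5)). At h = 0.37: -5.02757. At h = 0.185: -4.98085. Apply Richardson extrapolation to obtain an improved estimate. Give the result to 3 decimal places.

-4.978

Extrapolated value = (16·A(h/2) − A(h)) / (16 − 1)
= (16·(-4.98085) − (-5.02757)) / 15
= -74.66603 / 15 = -4.97774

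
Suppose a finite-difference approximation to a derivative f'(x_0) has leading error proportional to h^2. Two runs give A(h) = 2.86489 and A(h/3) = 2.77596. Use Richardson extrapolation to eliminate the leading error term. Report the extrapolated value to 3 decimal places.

Extrapolated value = (9·A(h/3) − A(h)) / (9 − 1)
= (9·2.77596 − 2.86489) / 8
= 22.11875 / 8 = 2.76484

2.765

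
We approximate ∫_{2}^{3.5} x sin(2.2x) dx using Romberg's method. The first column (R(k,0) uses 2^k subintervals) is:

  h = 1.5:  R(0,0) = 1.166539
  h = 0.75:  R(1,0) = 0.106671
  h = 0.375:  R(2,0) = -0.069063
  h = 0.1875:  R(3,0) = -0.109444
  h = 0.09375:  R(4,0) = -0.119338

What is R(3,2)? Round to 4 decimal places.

Richardson extrapolation on the trapezoidal column (denominator 4−1=3):
R(2,1) = -0.069063 + (-0.069063 − 0.106671)/3 = -0.127641
R(3,1) = (4·(-0.109444) − (-0.069063)) / 3 = -0.122904
R(3,2) = -0.122904 + (-0.122904 − (-0.127641))/15 = -0.122588

-0.1226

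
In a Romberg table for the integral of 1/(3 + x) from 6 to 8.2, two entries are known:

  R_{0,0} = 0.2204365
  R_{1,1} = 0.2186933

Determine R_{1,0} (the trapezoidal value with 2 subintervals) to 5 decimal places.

0.21913

From R_{1,1} = (4·R_{1,0} − R_{0,0})/3, solve for R_{1,0}:
4·R_{1,0} = 3·0.2186933 + 0.2204365 = 0.8765164
R_{1,0} = 0.2191291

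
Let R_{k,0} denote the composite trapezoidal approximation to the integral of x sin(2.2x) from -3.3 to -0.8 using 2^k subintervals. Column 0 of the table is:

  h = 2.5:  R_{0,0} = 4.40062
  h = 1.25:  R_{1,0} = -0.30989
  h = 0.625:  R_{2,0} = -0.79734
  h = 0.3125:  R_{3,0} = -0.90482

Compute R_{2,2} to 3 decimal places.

-0.898

Richardson extrapolation on the trapezoidal column (denominator 4−1=3):
R_{1,1} = (4·(-0.30989) − 4.40062) / 3 = -1.88006
R_{2,1} = -0.79734 + (-0.79734 − (-0.30989))/3 = -0.95982
R_{2,2} = -0.95982 + (-0.95982 − (-1.88006))/15 = -0.89847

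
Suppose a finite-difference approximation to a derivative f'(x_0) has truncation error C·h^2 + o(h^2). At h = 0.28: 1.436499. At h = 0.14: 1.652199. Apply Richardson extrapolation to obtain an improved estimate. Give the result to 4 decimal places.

1.7241

The leading error scales as h^2; refining by a factor of 2 reduces it by 2^2 = 4.
Extrapolated value = (4·A(h/2) − A(h)) / (4 − 1)
= (4·1.652199 − 1.436499) / 3
= 5.172297 / 3 = 1.724099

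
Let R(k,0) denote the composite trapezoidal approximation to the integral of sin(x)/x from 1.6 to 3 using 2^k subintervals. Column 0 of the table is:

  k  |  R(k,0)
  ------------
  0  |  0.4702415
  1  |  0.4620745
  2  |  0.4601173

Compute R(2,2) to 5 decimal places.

R(1,1) = 0.4620745 + (0.4620745 − 0.4702415)/3 = 0.4593522
R(2,1) = 0.4601173 + (0.4601173 − 0.4620745)/3 = 0.4594649
R(2,2) = (16·0.4594649 − 0.4593522) / 15 = 0.4594724

0.45947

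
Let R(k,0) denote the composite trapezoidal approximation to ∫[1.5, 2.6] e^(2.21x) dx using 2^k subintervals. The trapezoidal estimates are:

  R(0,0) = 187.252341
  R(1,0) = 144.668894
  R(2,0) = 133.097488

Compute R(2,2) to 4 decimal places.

Richardson extrapolation on the trapezoidal column (denominator 4−1=3):
R(1,1) = 144.668894 + (144.668894 − 187.252341)/3 = 130.474412
R(2,1) = (4·133.097488 − 144.668894) / 3 = 129.240353
R(2,2) = (16·129.240353 − 130.474412) / 15 = 129.158082

129.1581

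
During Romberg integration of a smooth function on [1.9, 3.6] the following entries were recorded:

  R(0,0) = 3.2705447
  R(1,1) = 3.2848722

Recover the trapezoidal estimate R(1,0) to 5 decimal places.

From R(1,1) = (4·R(1,0) − R(0,0))/3, solve for R(1,0):
4·R(1,0) = 3·3.2848722 + 3.2705447 = 13.1251613
R(1,0) = 3.2812903

3.28129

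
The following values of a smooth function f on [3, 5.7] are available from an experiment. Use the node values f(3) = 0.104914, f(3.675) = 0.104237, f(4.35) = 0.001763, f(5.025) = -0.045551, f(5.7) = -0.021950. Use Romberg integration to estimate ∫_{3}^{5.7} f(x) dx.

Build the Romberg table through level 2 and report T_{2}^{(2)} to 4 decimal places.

0.0744

T_{0}^{(0)} (trapezoid, 1 panel, h=2.7000): 0.112001
T_{1}^{(0)} (trapezoid, 2 panels, h=1.3500): 0.058381
T_{2}^{(0)} (trapezoid, 4 panels, h=0.6750): 0.068803
T_{1}^{(1)} = 0.058381 + (0.058381 − 0.112001)/3 = 0.040508
T_{2}^{(1)} = 0.068803 + (0.068803 − 0.058381)/3 = 0.072277
T_{2}^{(2)} = 0.072277 + (0.072277 − 0.040508)/15 = 0.074395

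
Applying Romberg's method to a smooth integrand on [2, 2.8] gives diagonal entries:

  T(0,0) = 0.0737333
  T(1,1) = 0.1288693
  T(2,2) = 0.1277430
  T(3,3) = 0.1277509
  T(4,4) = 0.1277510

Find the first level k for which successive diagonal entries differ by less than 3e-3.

k = 2

|T(1,1) − T(0,0)| = 0.0551360 ≥ 3e-3
|T(2,2) − T(1,1)| = 0.0011263 < 3e-3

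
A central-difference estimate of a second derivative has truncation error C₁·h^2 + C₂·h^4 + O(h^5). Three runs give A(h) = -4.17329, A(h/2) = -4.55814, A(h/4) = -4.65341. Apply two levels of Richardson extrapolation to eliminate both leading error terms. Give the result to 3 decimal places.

First eliminate the h^2 term (factor 2^2 = 4):
  B₁ = (4·(-4.55814) − (-4.17329))/3 = -4.68642
  B₂ = (4·(-4.65341) − (-4.55814))/3 = -4.68517
Then eliminate the h^4 term (factor 2^4 = 16):
  (16·(-4.68517) − (-4.68642))/15 = -4.68509

-4.685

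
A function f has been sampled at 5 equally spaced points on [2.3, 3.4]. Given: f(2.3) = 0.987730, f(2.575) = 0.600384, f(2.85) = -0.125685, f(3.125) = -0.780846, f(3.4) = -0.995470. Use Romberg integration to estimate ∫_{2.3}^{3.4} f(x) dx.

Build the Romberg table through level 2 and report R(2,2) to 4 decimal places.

R(0,0) (trapezoid, 1 panel, h=1.1000): -0.004257
R(1,0) (trapezoid, 2 panels, h=0.5500): -0.071255
R(2,0) (trapezoid, 4 panels, h=0.2750): -0.085255
R(1,1) = -0.071255 + (-0.071255 − (-0.004257))/3 = -0.093588
R(2,1) = -0.085255 + (-0.085255 − (-0.071255))/3 = -0.089922
R(2,2) = -0.089922 + (-0.089922 − (-0.093588))/15 = -0.089678

-0.0897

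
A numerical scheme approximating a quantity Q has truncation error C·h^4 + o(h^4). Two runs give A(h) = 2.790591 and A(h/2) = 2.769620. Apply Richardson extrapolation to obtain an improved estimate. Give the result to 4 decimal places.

2.7682

The leading error scales as h^4; refining by a factor of 2 reduces it by 2^4 = 16.
Extrapolated value = (16·A(h/2) − A(h)) / (16 − 1)
= (16·2.769620 − 2.790591) / 15
= 41.523329 / 15 = 2.768222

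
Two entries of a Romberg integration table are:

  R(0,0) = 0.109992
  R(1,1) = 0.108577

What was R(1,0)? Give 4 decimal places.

From R(1,1) = (4·R(1,0) − R(0,0))/3, solve for R(1,0):
4·R(1,0) = 3·0.108577 + 0.109992 = 0.435723
R(1,0) = 0.108931

0.1089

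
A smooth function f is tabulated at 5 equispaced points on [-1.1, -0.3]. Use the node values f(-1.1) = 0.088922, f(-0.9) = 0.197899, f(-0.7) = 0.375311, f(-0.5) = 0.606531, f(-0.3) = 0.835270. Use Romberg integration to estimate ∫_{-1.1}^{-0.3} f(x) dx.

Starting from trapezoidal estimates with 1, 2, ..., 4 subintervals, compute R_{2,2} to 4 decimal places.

R_{0,0} (trapezoid, 1 panel, h=0.8000): 0.369677
R_{1,0} (trapezoid, 2 panels, h=0.4000): 0.334963
R_{2,0} (trapezoid, 4 panels, h=0.2000): 0.328367
R_{1,1} = 0.334963 + (0.334963 − 0.369677)/3 = 0.323392
R_{2,1} = 0.328367 + (0.328367 − 0.334963)/3 = 0.326168
R_{2,2} = 0.326168 + (0.326168 − 0.323392)/15 = 0.326353

0.3264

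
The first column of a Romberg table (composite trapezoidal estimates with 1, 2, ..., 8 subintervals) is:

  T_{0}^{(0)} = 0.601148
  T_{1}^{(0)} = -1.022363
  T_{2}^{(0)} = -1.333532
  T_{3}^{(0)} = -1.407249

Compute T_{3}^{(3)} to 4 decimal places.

-1.4315

T_{1}^{(1)} = (4·(-1.022363) − 0.601148) / 3 = -1.563533
T_{2}^{(1)} = (4·(-1.333532) − (-1.022363)) / 3 = -1.437255
T_{3}^{(1)} = (4·(-1.407249) − (-1.333532)) / 3 = -1.431821
T_{2}^{(2)} = -1.437255 + (-1.437255 − (-1.563533))/15 = -1.428836
T_{3}^{(2)} = (16·(-1.431821) − (-1.437255)) / 15 = -1.431459
T_{3}^{(3)} = (64·(-1.431459) − (-1.428836)) / 63 = -1.431501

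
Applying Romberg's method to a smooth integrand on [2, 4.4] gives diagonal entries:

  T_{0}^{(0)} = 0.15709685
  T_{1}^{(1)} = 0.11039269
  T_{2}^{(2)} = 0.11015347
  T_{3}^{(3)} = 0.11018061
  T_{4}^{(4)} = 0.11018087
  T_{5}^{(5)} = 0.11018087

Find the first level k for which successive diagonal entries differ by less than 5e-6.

k = 4

|T_{1}^{(1)} − T_{0}^{(0)}| = 0.04670416 ≥ 5e-6
|T_{2}^{(2)} − T_{1}^{(1)}| = 0.00023922 ≥ 5e-6
|T_{3}^{(3)} − T_{2}^{(2)}| = 0.00002714 ≥ 5e-6
|T_{4}^{(4)} − T_{3}^{(3)}| = 0.00000026 < 5e-6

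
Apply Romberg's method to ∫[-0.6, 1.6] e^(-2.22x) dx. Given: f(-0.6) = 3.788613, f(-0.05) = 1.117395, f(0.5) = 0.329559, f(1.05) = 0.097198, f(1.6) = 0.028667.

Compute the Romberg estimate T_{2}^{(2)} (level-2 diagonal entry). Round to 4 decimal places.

T_{0}^{(0)} (trapezoid, 1 panel, h=2.2000): 4.199008
T_{1}^{(0)} (trapezoid, 2 panels, h=1.1000): 2.462019
T_{2}^{(0)} (trapezoid, 4 panels, h=0.5500): 1.899036
T_{1}^{(1)} = 2.462019 + (2.462019 − 4.199008)/3 = 1.883023
T_{2}^{(1)} = 1.899036 + (1.899036 − 2.462019)/3 = 1.711375
T_{2}^{(2)} = 1.711375 + (1.711375 − 1.883023)/15 = 1.699932

1.6999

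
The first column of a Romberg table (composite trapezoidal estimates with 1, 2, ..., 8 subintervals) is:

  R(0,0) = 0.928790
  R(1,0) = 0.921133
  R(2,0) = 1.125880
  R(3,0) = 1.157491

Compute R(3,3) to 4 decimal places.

R(1,1) = (4·0.921133 − 0.928790) / 3 = 0.918581
R(2,1) = 1.125880 + (1.125880 − 0.921133)/3 = 1.194129
R(3,1) = (4·1.157491 − 1.125880) / 3 = 1.168028
R(2,2) = (16·1.194129 − 0.918581) / 15 = 1.212499
R(3,2) = 1.168028 + (1.168028 − 1.194129)/15 = 1.166288
R(3,3) = (64·1.166288 − 1.212499) / 63 = 1.165554

1.1656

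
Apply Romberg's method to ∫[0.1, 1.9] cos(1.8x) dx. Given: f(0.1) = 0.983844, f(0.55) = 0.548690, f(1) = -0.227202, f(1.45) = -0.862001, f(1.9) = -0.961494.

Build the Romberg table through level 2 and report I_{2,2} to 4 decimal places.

-0.2519

I_{0,0} (trapezoid, 1 panel, h=1.8000): 0.020115
I_{1,0} (trapezoid, 2 panels, h=0.9000): -0.194424
I_{2,0} (trapezoid, 4 panels, h=0.4500): -0.238202
I_{1,1} = -0.194424 + (-0.194424 − 0.020115)/3 = -0.265937
I_{2,1} = -0.238202 + (-0.238202 − (-0.194424))/3 = -0.252795
I_{2,2} = -0.252795 + (-0.252795 − (-0.265937))/15 = -0.251919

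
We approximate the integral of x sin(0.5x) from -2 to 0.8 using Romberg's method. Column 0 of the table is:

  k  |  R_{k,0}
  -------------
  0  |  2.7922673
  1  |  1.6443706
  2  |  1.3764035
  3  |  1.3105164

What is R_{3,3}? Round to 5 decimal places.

R_{1,1} = 1.6443706 + (1.6443706 − 2.7922673)/3 = 1.2617384
R_{2,1} = (4·1.3764035 − 1.6443706) / 3 = 1.2870811
R_{3,1} = (4·1.3105164 − 1.3764035) / 3 = 1.2885540
R_{2,2} = 1.2870811 + (1.2870811 − 1.2617384)/15 = 1.2887706
R_{3,2} = 1.2885540 + (1.2885540 − 1.2870811)/15 = 1.2886522
R_{3,3} = 1.2886522 + (1.2886522 − 1.2887706)/63 = 1.2886503

1.28865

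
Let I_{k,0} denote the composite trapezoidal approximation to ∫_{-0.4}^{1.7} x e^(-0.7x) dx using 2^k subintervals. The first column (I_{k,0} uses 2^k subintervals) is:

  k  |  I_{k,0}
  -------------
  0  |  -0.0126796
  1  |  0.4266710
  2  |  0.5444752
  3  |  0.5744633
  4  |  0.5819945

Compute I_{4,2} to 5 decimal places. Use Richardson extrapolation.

Richardson extrapolation on the trapezoidal column (denominator 4−1=3):
I_{3,1} = (4·0.5744633 − 0.5444752) / 3 = 0.5844593
I_{4,1} = (4·0.5819945 − 0.5744633) / 3 = 0.5845049
I_{4,2} = 0.5845049 + (0.5845049 − 0.5844593)/15 = 0.5845079

0.58451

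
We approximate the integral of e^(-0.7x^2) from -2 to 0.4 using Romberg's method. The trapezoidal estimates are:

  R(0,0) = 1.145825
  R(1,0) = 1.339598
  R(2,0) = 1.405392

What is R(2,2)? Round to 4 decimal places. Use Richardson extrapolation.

Richardson extrapolation on the trapezoidal column (denominator 4−1=3):
R(1,1) = 1.339598 + (1.339598 − 1.145825)/3 = 1.404189
R(2,1) = (4·1.405392 − 1.339598) / 3 = 1.427323
R(2,2) = (16·1.427323 − 1.404189) / 15 = 1.428865

1.4289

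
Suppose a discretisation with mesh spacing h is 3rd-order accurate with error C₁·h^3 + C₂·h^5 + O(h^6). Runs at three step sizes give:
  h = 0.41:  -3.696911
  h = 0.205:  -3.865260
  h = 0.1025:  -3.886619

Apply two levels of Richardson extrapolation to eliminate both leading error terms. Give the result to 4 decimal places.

First eliminate the h^3 term (factor 2^3 = 8):
  B₁ = (8·(-3.865260) − (-3.696911))/7 = -3.889310
  B₂ = (8·(-3.886619) − (-3.865260))/7 = -3.889670
Then eliminate the h^5 term (factor 2^5 = 32):
  (32·(-3.889670) − (-3.889310))/31 = -3.889682

-3.8897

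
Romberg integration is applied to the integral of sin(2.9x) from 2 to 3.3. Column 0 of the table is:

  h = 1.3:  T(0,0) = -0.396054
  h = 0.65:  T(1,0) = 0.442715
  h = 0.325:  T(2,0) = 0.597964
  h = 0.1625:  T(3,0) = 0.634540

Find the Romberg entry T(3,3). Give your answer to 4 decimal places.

Richardson extrapolation on the trapezoidal column (denominator 4−1=3):
T(1,1) = 0.442715 + (0.442715 − (-0.396054))/3 = 0.722305
T(2,1) = 0.597964 + (0.597964 − 0.442715)/3 = 0.649714
T(3,1) = (4·0.634540 − 0.597964) / 3 = 0.646732
T(2,2) = (16·0.649714 − 0.722305) / 15 = 0.644875
T(3,2) = (16·0.646732 − 0.649714) / 15 = 0.646533
T(3,3) = (64·0.646533 − 0.644875) / 63 = 0.646559

0.6466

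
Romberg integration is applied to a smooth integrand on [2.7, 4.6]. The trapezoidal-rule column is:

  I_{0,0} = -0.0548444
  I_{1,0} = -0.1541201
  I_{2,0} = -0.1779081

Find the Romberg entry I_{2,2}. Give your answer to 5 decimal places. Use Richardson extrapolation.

-0.18575

Richardson extrapolation on the trapezoidal column (denominator 4−1=3):
I_{1,1} = -0.1541201 + (-0.1541201 − (-0.0548444))/3 = -0.1872120
I_{2,1} = (4·(-0.1779081) − (-0.1541201)) / 3 = -0.1858374
I_{2,2} = -0.1858374 + (-0.1858374 − (-0.1872120))/15 = -0.1857458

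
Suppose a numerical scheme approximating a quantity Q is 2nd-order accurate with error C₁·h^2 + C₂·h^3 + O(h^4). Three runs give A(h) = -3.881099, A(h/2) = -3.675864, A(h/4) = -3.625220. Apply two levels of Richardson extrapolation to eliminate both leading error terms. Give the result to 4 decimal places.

First eliminate the h^2 term (factor 2^2 = 4):
  B₁ = (4·(-3.675864) − (-3.881099))/3 = -3.607452
  B₂ = (4·(-3.625220) − (-3.675864))/3 = -3.608339
Then eliminate the h^3 term (factor 2^3 = 8):
  (8·(-3.608339) − (-3.607452))/7 = -3.608466

-3.6085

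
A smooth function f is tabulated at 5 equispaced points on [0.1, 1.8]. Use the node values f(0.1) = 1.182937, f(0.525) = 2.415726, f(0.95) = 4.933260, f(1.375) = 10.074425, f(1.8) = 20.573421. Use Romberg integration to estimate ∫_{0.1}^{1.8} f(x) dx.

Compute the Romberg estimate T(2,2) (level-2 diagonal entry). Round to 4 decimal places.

T(0,0) (trapezoid, 1 panel, h=1.7000): 18.492904
T(1,0) (trapezoid, 2 panels, h=0.8500): 13.439723
T(2,0) (trapezoid, 4 panels, h=0.4250): 12.028176
T(1,1) = 13.439723 + (13.439723 − 18.492904)/3 = 11.755329
T(2,1) = 12.028176 + (12.028176 − 13.439723)/3 = 11.557660
T(2,2) = 11.557660 + (11.557660 − 11.755329)/15 = 11.544482

11.5445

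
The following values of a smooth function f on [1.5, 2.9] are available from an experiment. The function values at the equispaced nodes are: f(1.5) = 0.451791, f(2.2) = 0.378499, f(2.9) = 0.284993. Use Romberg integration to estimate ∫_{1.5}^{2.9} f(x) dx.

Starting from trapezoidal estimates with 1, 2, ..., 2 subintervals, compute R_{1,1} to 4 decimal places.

R_{0,0} (trapezoid, 1 panel, h=1.4000): 0.515749
R_{1,0} (trapezoid, 2 panels, h=0.7000): 0.522824
R_{1,1} = 0.522824 + (0.522824 − 0.515749)/3 = 0.525182

0.5252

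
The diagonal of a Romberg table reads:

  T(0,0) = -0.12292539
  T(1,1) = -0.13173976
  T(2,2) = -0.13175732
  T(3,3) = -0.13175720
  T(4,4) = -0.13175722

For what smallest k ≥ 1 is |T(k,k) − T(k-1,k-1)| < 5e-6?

k = 3

|T(1,1) − T(0,0)| = 0.00881437 ≥ 5e-6
|T(2,2) − T(1,1)| = 0.00001756 ≥ 5e-6
|T(3,3) − T(2,2)| = 0.00000012 < 5e-6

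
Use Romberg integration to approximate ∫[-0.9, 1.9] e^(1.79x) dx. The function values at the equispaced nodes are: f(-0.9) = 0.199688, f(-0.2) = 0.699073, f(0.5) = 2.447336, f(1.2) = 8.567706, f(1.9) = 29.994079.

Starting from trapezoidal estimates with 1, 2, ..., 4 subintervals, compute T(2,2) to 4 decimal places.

T(0,0) (trapezoid, 1 panel, h=2.8000): 42.271274
T(1,0) (trapezoid, 2 panels, h=1.4000): 24.561907
T(2,0) (trapezoid, 4 panels, h=0.7000): 18.767699
T(1,1) = 24.561907 + (24.561907 − 42.271274)/3 = 18.658785
T(2,1) = 18.767699 + (18.767699 − 24.561907)/3 = 16.836296
T(2,2) = 16.836296 + (16.836296 − 18.658785)/15 = 16.714797

16.7148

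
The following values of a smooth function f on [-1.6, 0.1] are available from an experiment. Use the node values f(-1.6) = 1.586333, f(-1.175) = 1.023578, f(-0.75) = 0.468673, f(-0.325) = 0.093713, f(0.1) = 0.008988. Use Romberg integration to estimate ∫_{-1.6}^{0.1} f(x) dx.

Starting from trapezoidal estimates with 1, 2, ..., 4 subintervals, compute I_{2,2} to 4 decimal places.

I_{0,0} (trapezoid, 1 panel, h=1.7000): 1.356023
I_{1,0} (trapezoid, 2 panels, h=0.8500): 1.076383
I_{2,0} (trapezoid, 4 panels, h=0.4250): 1.013040
I_{1,1} = 1.076383 + (1.076383 − 1.356023)/3 = 0.983170
I_{2,1} = 1.013040 + (1.013040 − 1.076383)/3 = 0.991926
I_{2,2} = 0.991926 + (0.991926 − 0.983170)/15 = 0.992510

0.9925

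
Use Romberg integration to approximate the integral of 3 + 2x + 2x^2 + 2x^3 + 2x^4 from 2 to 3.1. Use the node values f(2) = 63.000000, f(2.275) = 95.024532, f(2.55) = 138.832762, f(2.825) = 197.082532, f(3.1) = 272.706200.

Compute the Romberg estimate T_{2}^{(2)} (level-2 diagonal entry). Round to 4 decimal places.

T_{0}^{(0)} (trapezoid, 1 panel, h=1.1000): 184.638410
T_{1}^{(0)} (trapezoid, 2 panels, h=0.5500): 168.677224
T_{2}^{(0)} (trapezoid, 4 panels, h=0.2750): 164.668055
T_{1}^{(1)} = 168.677224 + (168.677224 − 184.638410)/3 = 163.356829
T_{2}^{(1)} = 164.668055 + (164.668055 − 168.677224)/3 = 163.331665
T_{2}^{(2)} = 163.331665 + (163.331665 − 163.356829)/15 = 163.329987

163.3300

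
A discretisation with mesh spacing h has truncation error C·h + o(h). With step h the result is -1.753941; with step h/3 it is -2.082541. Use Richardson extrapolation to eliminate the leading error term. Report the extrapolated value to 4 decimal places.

Extrapolated value = (3·A(h/3) − A(h)) / (3 − 1)
= (3·(-2.082541) − (-1.753941)) / 2
= -4.493682 / 2 = -2.246841

-2.2468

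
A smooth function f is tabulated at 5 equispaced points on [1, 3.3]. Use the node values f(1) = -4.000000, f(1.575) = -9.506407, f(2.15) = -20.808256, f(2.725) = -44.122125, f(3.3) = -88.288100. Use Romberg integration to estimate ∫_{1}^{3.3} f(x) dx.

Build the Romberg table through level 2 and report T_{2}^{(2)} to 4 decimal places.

T_{0}^{(0)} (trapezoid, 1 panel, h=2.3000): -106.131315
T_{1}^{(0)} (trapezoid, 2 panels, h=1.1500): -76.995152
T_{2}^{(0)} (trapezoid, 4 panels, h=0.5750): -69.333982
T_{1}^{(1)} = -76.995152 + (-76.995152 − (-106.131315))/3 = -67.283098
T_{2}^{(1)} = -69.333982 + (-69.333982 − (-76.995152))/3 = -66.780259
T_{2}^{(2)} = -66.780259 + (-66.780259 − (-67.283098))/15 = -66.746736

-66.7467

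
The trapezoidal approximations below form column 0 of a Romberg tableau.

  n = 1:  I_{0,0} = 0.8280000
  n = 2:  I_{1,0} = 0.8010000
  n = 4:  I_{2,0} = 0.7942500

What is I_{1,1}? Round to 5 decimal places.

I_{1,1} = (4·0.8010000 − 0.8280000) / 3 = 0.7920000

0.79200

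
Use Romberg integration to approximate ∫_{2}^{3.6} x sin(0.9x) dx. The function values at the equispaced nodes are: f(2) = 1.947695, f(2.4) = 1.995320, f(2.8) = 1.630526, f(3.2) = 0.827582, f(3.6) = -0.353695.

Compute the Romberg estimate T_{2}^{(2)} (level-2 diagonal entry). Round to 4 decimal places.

T_{0}^{(0)} (trapezoid, 1 panel, h=1.6000): 1.275200
T_{1}^{(0)} (trapezoid, 2 panels, h=0.8000): 1.942021
T_{2}^{(0)} (trapezoid, 4 panels, h=0.4000): 2.100171
T_{1}^{(1)} = 1.942021 + (1.942021 − 1.275200)/3 = 2.164295
T_{2}^{(1)} = 2.100171 + (2.100171 − 1.942021)/3 = 2.152888
T_{2}^{(2)} = 2.152888 + (2.152888 − 2.164295)/15 = 2.152128

2.1521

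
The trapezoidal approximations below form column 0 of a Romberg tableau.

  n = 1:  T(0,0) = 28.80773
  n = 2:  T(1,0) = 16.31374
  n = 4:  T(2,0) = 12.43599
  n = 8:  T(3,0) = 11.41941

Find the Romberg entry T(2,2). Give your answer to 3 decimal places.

Richardson extrapolation on the trapezoidal column (denominator 4−1=3):
T(1,1) = 16.31374 + (16.31374 − 28.80773)/3 = 12.14908
T(2,1) = 12.43599 + (12.43599 − 16.31374)/3 = 11.14341
T(2,2) = 11.14341 + (11.14341 − 12.14908)/15 = 11.07637
(Column j=1 coincides with Simpson's rule on the same nodes.)

11.076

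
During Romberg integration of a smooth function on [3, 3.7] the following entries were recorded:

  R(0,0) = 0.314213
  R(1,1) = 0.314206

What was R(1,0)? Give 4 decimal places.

0.3142

From R(1,1) = (4·R(1,0) − R(0,0))/3, solve for R(1,0):
4·R(1,0) = 3·0.314206 + 0.314213 = 1.256831
R(1,0) = 0.314208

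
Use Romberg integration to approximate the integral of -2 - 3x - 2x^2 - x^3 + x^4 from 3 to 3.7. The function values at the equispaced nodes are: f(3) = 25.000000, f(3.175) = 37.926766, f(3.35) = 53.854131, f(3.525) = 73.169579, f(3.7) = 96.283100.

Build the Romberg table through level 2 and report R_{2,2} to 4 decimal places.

R_{0,0} (trapezoid, 1 panel, h=0.7000): 42.449085
R_{1,0} (trapezoid, 2 panels, h=0.3500): 40.073488
R_{2,0} (trapezoid, 4 panels, h=0.1750): 39.478605
R_{1,1} = 40.073488 + (40.073488 − 42.449085)/3 = 39.281622
R_{2,1} = 39.478605 + (39.478605 − 40.073488)/3 = 39.280311
R_{2,2} = 39.280311 + (39.280311 − 39.281622)/15 = 39.280224

39.2802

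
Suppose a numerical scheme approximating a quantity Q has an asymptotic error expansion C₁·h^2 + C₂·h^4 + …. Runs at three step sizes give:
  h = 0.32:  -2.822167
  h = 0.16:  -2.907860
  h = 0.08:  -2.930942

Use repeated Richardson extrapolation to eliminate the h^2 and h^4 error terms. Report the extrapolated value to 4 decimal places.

First eliminate the h^2 term (factor 2^2 = 4):
  B₁ = (4·(-2.907860) − (-2.822167))/3 = -2.936424
  B₂ = (4·(-2.930942) − (-2.907860))/3 = -2.938636
Then eliminate the h^4 term (factor 2^4 = 16):
  (16·(-2.938636) − (-2.936424))/15 = -2.938783

-2.9388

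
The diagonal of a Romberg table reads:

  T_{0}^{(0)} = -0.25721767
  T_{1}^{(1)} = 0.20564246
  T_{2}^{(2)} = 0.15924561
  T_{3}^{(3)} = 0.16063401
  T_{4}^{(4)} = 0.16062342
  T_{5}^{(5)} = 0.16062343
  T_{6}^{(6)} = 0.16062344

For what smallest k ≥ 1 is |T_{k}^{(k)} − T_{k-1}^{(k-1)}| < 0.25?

k = 2

|T_{1}^{(1)} − T_{0}^{(0)}| = 0.46286013 ≥ 0.25
|T_{2}^{(2)} − T_{1}^{(1)}| = 0.04639685 < 0.25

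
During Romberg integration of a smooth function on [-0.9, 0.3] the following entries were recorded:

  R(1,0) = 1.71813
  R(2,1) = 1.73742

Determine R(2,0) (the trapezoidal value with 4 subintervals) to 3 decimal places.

1.733

From R(2,1) = (4·R(2,0) − R(1,0))/3, solve for R(2,0):
4·R(2,0) = 3·1.73742 + 1.71813 = 6.93039
R(2,0) = 1.73260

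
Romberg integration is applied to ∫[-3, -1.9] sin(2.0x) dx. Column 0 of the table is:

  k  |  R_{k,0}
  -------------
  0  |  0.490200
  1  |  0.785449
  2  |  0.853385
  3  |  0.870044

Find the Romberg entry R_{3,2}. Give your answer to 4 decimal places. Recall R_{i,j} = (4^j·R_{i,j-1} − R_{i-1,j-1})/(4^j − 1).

R_{2,1} = (4·0.853385 − 0.785449) / 3 = 0.876030
R_{3,1} = (4·0.870044 − 0.853385) / 3 = 0.875597
R_{3,2} = 0.875597 + (0.875597 − 0.876030)/15 = 0.875568

0.8756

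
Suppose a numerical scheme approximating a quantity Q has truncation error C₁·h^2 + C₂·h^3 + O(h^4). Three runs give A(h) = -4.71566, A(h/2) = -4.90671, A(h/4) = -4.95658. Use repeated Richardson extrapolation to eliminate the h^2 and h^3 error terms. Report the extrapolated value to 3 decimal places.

-4.974

First eliminate the h^2 term (factor 2^2 = 4):
  B₁ = (4·(-4.90671) − (-4.71566))/3 = -4.97039
  B₂ = (4·(-4.95658) − (-4.90671))/3 = -4.97320
Then eliminate the h^3 term (factor 2^3 = 8):
  (8·(-4.97320) − (-4.97039))/7 = -4.97360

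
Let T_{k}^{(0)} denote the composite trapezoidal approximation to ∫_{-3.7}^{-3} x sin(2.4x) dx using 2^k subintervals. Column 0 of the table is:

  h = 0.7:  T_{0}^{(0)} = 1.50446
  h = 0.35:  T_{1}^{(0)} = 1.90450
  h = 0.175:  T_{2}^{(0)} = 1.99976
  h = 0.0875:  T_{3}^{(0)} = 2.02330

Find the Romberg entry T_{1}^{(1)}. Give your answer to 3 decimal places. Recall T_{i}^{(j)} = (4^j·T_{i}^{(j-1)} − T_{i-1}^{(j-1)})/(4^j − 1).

T_{1}^{(1)} = (4·1.90450 − 1.50446) / 3 = 2.03785
(Column j=1 coincides with Simpson's rule on the same nodes.)

2.038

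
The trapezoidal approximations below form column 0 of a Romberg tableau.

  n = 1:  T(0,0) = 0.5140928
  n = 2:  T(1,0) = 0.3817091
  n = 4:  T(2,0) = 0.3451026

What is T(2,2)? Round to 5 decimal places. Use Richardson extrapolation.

T(1,1) = (4·0.3817091 − 0.5140928) / 3 = 0.3375812
T(2,1) = 0.3451026 + (0.3451026 − 0.3817091)/3 = 0.3329004
T(2,2) = (16·0.3329004 − 0.3375812) / 15 = 0.3325883
(Column j=1 coincides with Simpson's rule on the same nodes.)

0.33259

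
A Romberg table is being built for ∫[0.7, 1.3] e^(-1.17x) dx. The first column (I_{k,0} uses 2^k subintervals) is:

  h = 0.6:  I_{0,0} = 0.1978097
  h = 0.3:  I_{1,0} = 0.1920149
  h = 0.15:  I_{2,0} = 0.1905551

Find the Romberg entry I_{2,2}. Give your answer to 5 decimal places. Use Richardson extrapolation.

I_{1,1} = 0.1920149 + (0.1920149 − 0.1978097)/3 = 0.1900833
I_{2,1} = (4·0.1905551 − 0.1920149) / 3 = 0.1900685
I_{2,2} = 0.1900685 + (0.1900685 − 0.1900833)/15 = 0.1900675

0.19007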